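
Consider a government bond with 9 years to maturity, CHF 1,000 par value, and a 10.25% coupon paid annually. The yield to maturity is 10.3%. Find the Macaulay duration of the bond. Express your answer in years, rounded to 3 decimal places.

Periodic yield y = 0.103. Discount each cash flow and weight by its year:
  t   CF        PV=CF/(1+0.103)^t    t·PV
  1       102.50        92.9284        92.9284
  2       102.50        84.2506       168.5011
  3       102.50        76.3831       229.1493
  4       102.50        69.2503       277.0013
  5       102.50        62.7836       313.9181
  6       102.50        56.9208       341.5246
  7       102.50        51.6054       361.2379
  8       102.50        46.7864       374.2913
  9     1,102.50       456.2459     4,106.2132
  Σ                    997.1545     6,264.7653
Price P = Σ PV = 997.1545.
Macaulay duration = Σ(t·PV) / P = 6,264.7653 / 997.1545 = 6.28264 years.

6.283 years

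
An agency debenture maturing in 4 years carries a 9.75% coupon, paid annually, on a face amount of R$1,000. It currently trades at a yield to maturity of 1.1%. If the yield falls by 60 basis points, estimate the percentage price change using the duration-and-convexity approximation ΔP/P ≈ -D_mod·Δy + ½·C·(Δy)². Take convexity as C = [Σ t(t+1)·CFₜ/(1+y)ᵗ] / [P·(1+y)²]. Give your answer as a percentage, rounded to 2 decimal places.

With y = 0.011:
  t   CF        PV=CF/(1+0.011)^t    t·PV        t(t+1)·PV
  1        97.50        96.4392        96.4392         192.8783
  2        97.50        95.3899       190.7798         572.3393
  3        97.50        94.3520       283.0560       1,132.2241
  4     1,097.50     1,050.5093     4,202.0372      21,010.1862
  Σ                  1,336.6904     4,772.3122      22,907.6280
P = 1,336.6904; D_Mac = 3.57025 yrs; D_mod = 3.53140 yrs; C = 16.76668.
Duration effect: -3.53140 × (-0.006) = +0.021188
Convexity effect: 0.5 × 16.76668 × (-0.006)² = +0.0003018
ΔP/P ≈ +0.021188 + 0.0003018 = +0.021490 = +2.1490%.

+2.15%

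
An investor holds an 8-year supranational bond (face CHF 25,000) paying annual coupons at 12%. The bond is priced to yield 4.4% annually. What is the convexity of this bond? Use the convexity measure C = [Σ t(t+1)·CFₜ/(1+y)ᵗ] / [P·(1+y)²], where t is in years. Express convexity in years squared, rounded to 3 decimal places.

44.603

With y = 0.044:
  t   CF        PV=CF/(1+0.044)^t    t·PV        t(t+1)·PV
  1     3,000.00     2,873.5632     2,873.5632       5,747.1264
  2     3,000.00     2,752.4552     5,504.9104      16,514.7311
  3     3,000.00     2,636.4513     7,909.3540      31,637.4160
  4     3,000.00     2,525.3365    10,101.3461      50,506.7305
  5     3,000.00     2,418.9047    12,094.5236      72,567.1415
  6     3,000.00     2,316.9585    13,901.7512      97,312.2587
  7     3,000.00     2,219.3089    15,535.1626     124,281.3011
  8    28,000.00    19,840.5653   158,724.5224   1,428,520.7017
  Σ                 37,583.5438   226,645.1336   1,827,087.4071
P = 37,583.5438.
Convexity = Σ t(t+1)·PV / [P·(1+y)²] = 1,827,087.4071 / (37,583.5438 × 1.089936) = 44.60264.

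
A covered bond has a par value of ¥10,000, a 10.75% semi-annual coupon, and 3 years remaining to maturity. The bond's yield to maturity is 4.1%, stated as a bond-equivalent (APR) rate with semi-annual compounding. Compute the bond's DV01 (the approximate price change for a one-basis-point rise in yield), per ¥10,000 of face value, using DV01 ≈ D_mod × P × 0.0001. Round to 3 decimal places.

¥3.109

Periodic yield y = 0.0205.
  t   CF        PV=CF/(1+0.0205)^t    t·PV
  1       537.50       526.7026       526.7026
  2       537.50       516.1221     1,032.2442
  3       537.50       505.7541     1,517.2624
  4       537.50       495.5944     1,982.3778
  5       537.50       485.6389     2,428.1943
  6    10,537.50     9,329.5250    55,977.1501
  Σ                 11,859.3371    63,463.9313
P = 11,859.3371; D_Mac = 5.35139 half-year periods = 2.67569 yrs; D_mod = 2.62194 yrs.
DV01 ≈ 2.62194 × 11,859.3371 × 0.0001 = 3.109453.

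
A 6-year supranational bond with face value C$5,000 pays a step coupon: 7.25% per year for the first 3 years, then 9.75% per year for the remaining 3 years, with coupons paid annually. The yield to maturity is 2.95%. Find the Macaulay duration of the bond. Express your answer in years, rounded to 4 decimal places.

Periodic yield y = 0.0295. Discount each cash flow and weight by its year:
  t   CF        PV=CF/(1+0.0295)^t    t·PV
  1       362.50       352.1127       352.1127
  2       362.50       342.0230       684.0460
  3       362.50       332.2224       996.6673
  4       487.50       433.9795     1,735.9180
  5       487.50       421.5440     2,107.7198
  6     5,487.50     4,609.1031    27,654.6189
  Σ                  6,490.9847    33,531.0827
Price P = Σ PV = 6,490.9847.
Macaulay duration = Σ(t·PV) / P = 33,531.0827 / 6,490.9847 = 5.16579 years.

5.1658 years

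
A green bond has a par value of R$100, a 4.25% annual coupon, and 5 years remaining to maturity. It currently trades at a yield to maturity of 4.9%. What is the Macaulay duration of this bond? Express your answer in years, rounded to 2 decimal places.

4.60 years

Periodic yield y = 0.049. Discount each cash flow and weight by its year:
  t   CF        PV=CF/(1+0.049)^t    t·PV
  1         4.25         4.0515         4.0515
  2         4.25         3.8622         7.7245
  3         4.25         3.6818        11.0455
  4         4.25         3.5098        14.0393
  5       104.25        82.0727       410.3634
  Σ                     97.1780       447.2241
Price P = Σ PV = 97.1780.
Macaulay duration = Σ(t·PV) / P = 447.2241 / 97.1780 = 4.60211 years.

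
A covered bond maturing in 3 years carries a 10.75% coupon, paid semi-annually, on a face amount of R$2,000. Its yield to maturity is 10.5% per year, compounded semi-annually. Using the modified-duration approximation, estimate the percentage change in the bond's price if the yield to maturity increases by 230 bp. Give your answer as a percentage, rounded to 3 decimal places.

Periodic yield y = 0.0525. Modified duration first:
  t   CF        PV=CF/(1+0.0525)^t    t·PV
  1       107.50       102.1378       102.1378
  2       107.50        97.0430       194.0860
  3       107.50        92.2024       276.6072
  4       107.50        87.6032       350.4129
  5       107.50        83.2335       416.1673
  6     2,107.50     1,550.3686     9,302.2114
  Σ                  2,012.5884    10,641.6225
P = 2,012.5884; D_Mac = 5.28753 half-year periods = 2.64377 yrs; D_mod = 2.64377/(1+0.0525) = 2.51189 yrs.
ΔP/P ≈ -D_mod · Δy = -2.51189 × (+0.023) = -0.057773 = -5.7773%.

-5.777%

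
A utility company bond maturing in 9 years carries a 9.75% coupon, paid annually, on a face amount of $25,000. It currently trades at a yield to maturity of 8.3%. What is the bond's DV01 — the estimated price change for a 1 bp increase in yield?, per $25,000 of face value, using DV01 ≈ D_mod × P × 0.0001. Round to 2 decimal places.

Periodic yield y = 0.083.
  t   CF        PV=CF/(1+0.083)^t    t·PV
  1     2,437.50     2,250.6925     2,250.6925
  2     2,437.50     2,078.2018     4,156.4035
  3     2,437.50     1,918.9305     5,756.7916
  4     2,437.50     1,771.8657     7,087.4627
  5     2,437.50     1,636.0717     8,180.3587
  6     2,437.50     1,510.6849     9,064.1093
  7     2,437.50     1,394.9076     9,764.3529
  8     2,437.50     1,288.0033    10,304.0263
  9    27,437.50    13,387.1592   120,484.4328
  Σ                 27,236.5172   177,048.6304
P = 27,236.5172; D_Mac = 6.50041 yrs; D_mod = 6.00223 yrs.
DV01 ≈ 6.00223 × 27,236.5172 × 0.0001 = 16.347981.

$16.35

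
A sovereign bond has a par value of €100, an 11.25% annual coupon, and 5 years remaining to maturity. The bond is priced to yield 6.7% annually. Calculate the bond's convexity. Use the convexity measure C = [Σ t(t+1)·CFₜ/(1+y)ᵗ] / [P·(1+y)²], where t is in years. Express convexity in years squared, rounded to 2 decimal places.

With y = 0.067:
  t   CF        PV=CF/(1+0.067)^t    t·PV        t(t+1)·PV
  1        11.25        10.5436        10.5436          21.0872
  2        11.25         9.8815        19.7630          59.2891
  3        11.25         9.2610        27.7831         111.1324
  4        11.25         8.6795        34.7180         173.5901
  5       111.25        80.4411       402.2054       2,413.2326
  Σ                    118.8067       495.0131       2,778.3312
P = 118.8067.
Convexity = Σ t(t+1)·PV / [P·(1+y)²] = 2,778.3312 / (118.8067 × 1.138489) = 20.54065.

20.54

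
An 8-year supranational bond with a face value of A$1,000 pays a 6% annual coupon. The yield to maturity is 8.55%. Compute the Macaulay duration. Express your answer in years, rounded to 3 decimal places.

Periodic yield y = 0.0855. Discount each cash flow and weight by its year:
  t   CF        PV=CF/(1+0.0855)^t    t·PV
  1        60.00        55.2741        55.2741
  2        60.00        50.9204       101.8408
  3        60.00        46.9096       140.7288
  4        60.00        43.2147       172.8590
  5        60.00        39.8109       199.0546
  6        60.00        36.6752       220.0511
  7        60.00        33.7864       236.5051
  8     1,060.00       549.8791     4,399.0331
  Σ                    856.4705     5,525.3464
Price P = Σ PV = 856.4705.
Macaulay duration = Σ(t·PV) / P = 5,525.3464 / 856.4705 = 6.45130 years.

6.451 years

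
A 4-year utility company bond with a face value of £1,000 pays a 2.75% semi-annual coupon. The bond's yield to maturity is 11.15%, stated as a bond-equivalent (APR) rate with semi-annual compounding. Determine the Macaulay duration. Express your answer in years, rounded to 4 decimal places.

Periodic yield y = 0.05575. Discount each cash flow and weight by its period:
  t   CF        PV=CF/(1+0.05575)^t    t·PV
  1        13.75        13.0239        13.0239
  2        13.75        12.3362        24.6723
  3        13.75        11.6848        35.0543
  4        13.75        11.0677        44.2709
  5        13.75        10.4833        52.4164
  6        13.75         9.9297        59.5782
  7        13.75         9.4054        65.8375
  8     1,013.75       656.8136     5,254.5089
  Σ                    734.7445     5,549.3624
Price P = Σ PV = 734.7445.
Macaulay duration = Σ(t·PV) / P = 5,549.3624 / 734.7445 = 7.55278 half-year periods.
In years: 7.55278 / 2 = 3.77639 years.

3.7764 years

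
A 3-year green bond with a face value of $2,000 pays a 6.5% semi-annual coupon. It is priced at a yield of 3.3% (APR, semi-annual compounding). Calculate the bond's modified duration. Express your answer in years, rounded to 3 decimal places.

Periodic yield y = 0.0165. First find Macaulay duration:
  t   CF        PV=CF/(1+0.0165)^t    t·PV
  1        65.00        63.9449        63.9449
  2        65.00        62.9069       125.8139
  3        65.00        61.8858       185.6575
  4        65.00        60.8813       243.5251
  5        65.00        59.8931       299.4653
  6     2,065.00     1,871.8703    11,231.2219
  Σ                  2,181.3823    12,149.6286
P = 2,181.3823; Macaulay duration = 12,149.6286 / 2,181.3823 = 5.56969 half-year periods = 2.78485 years.
Modified duration = D_Mac / (1 + y) = 2.78485 / 1.0165 = 2.73964 years.

2.740 years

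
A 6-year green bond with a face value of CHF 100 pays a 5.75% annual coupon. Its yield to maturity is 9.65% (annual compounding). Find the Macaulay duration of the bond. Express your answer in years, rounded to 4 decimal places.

5.1548 years

Periodic yield y = 0.0965. Discount each cash flow and weight by its year:
  t   CF        PV=CF/(1+0.0965)^t    t·PV
  1         5.75         5.2440         5.2440
  2         5.75         4.7825         9.5649
  3         5.75         4.3616        13.0847
  4         5.75         3.9777        15.9108
  5         5.75         3.6276        18.1382
  6       105.75        60.8455       365.0731
  Σ                     82.8388       427.0157
Price P = Σ PV = 82.8388.
Macaulay duration = Σ(t·PV) / P = 427.0157 / 82.8388 = 5.15478 years.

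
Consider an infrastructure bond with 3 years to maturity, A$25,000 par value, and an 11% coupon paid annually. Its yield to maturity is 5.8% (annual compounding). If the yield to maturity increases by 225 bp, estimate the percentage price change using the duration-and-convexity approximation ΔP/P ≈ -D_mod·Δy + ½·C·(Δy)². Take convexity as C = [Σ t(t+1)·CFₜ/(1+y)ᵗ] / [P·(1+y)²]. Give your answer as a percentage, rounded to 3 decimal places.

-5.569%

With y = 0.058:
  t   CF        PV=CF/(1+0.058)^t    t·PV        t(t+1)·PV
  1     2,750.00     2,599.2439     2,599.2439       5,198.4877
  2     2,750.00     2,456.7522     4,913.5045      14,740.5134
  3    27,750.00    23,431.8179    70,295.4538     281,181.8153
  Σ                 28,487.8140    77,808.2021     301,120.8164
P = 28,487.8140; D_Mac = 2.73128 yrs; D_mod = 2.58155 yrs; C = 9.44301.
Duration effect: -2.58155 × (+0.0225) = -0.058085
Convexity effect: 0.5 × 9.44301 × (0.0225)² = +0.0023903
ΔP/P ≈ -0.058085 + 0.0023903 = -0.055695 = -5.5695%.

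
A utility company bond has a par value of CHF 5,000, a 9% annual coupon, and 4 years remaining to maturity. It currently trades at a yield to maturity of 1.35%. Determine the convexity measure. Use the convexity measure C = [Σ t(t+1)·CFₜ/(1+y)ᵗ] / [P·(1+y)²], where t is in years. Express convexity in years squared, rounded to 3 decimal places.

16.829

With y = 0.0135:
  t   CF        PV=CF/(1+0.0135)^t    t·PV        t(t+1)·PV
  1       450.00       444.0059       444.0059         888.0118
  2       450.00       438.0917       876.1834       2,628.5501
  3       450.00       432.2562     1,296.7687       5,187.0747
  4     5,450.00     5,165.3706    20,661.4826     103,307.4129
  Σ                  6,479.7245    23,278.4405     112,011.0495
P = 6,479.7245.
Convexity = Σ t(t+1)·PV / [P·(1+y)²] = 112,011.0495 / (6,479.7245 × 1.027182) = 16.82894.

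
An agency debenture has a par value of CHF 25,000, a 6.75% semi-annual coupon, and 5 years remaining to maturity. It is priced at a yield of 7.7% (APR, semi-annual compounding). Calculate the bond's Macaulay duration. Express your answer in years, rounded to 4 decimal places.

4.3098 years

Periodic yield y = 0.0385. Discount each cash flow and weight by its period:
  t   CF        PV=CF/(1+0.0385)^t    t·PV
  1       843.75       812.4699       812.4699
  2       843.75       782.3495     1,564.6989
  3       843.75       753.3456     2,260.0369
  4       843.75       725.4171     2,901.6684
  5       843.75       698.5239     3,492.6196
  6       843.75       672.6277     4,035.7665
  7       843.75       647.6916     4,533.8414
  8       843.75       623.6799     4,989.4396
  9       843.75       600.5584     5,405.0260
  10   25,843.75    17,712.9347   177,129.3474
  Σ                 24,029.5985   207,124.9145
Price P = Σ PV = 24,029.5985.
Macaulay duration = Σ(t·PV) / P = 207,124.9145 / 24,029.5985 = 8.61957 half-year periods.
In years: 8.61957 / 2 = 4.30979 years.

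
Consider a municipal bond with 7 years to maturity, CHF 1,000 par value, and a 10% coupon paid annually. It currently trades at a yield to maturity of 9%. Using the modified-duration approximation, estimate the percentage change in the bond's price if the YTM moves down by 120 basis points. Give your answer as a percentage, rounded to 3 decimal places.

Periodic yield y = 0.09. Modified duration first:
  t   CF        PV=CF/(1+0.09)^t    t·PV
  1       100.00        91.7431        91.7431
  2       100.00        84.1680       168.3360
  3       100.00        77.2183       231.6550
  4       100.00        70.8425       283.3701
  5       100.00        64.9931       324.9657
  6       100.00        59.6267       357.7604
  7     1,100.00       601.7377     4,212.1637
  Σ                  1,050.3295     5,669.9940
P = 1,050.3295; D_Mac = 5.39830 yrs; D_mod = 5.39830/(1+0.09) = 4.95257 yrs.
ΔP/P ≈ -D_mod · Δy = -4.95257 × (-0.012) = +0.059431 = +5.9431%.

+5.943%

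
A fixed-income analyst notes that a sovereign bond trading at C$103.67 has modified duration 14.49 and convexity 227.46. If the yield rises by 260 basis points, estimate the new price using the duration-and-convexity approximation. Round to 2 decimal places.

Duration effect: -D_mod·Δy = -14.49 × (+0.026) = -0.376740
Convexity effect: ½·C·(Δy)² = 0.5 × 227.46 × (0.026)² = +0.07688148
ΔP/P ≈ -0.376740 + 0.07688148 = -0.29985852
New price ≈ 103.67 × (1 - 0.29985852) = 72.5836672316.

C$72.58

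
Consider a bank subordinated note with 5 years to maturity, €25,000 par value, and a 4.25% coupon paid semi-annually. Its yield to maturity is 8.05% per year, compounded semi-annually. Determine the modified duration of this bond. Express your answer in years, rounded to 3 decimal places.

Periodic yield y = 0.04025. First find Macaulay duration:
  t   CF        PV=CF/(1+0.04025)^t    t·PV
  1       531.25       510.6945       510.6945
  2       531.25       490.9344       981.8689
  3       531.25       471.9389     1,415.8167
  4       531.25       453.6783     1,814.7134
  5       531.25       436.1243     2,180.6217
  6       531.25       419.2495     2,515.4972
  7       531.25       403.0277     2,821.1937
  8       531.25       387.4335     3,099.4678
  9       531.25       372.4427     3,351.9840
  10   25,531.25    17,206.5909   172,065.9092
  Σ                 21,152.1148   190,757.7671
P = 21,152.1148; Macaulay duration = 190,757.7671 / 21,152.1148 = 9.01838 half-year periods = 4.50919 years.
Modified duration = D_Mac / (1 + y) = 4.50919 / 1.04025 = 4.33472 years.

4.335 years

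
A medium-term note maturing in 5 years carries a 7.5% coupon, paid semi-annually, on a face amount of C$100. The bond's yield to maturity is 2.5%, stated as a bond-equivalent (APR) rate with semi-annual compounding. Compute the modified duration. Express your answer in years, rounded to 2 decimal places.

4.29 years

Periodic yield y = 0.0125. First find Macaulay duration:
  t   CF        PV=CF/(1+0.0125)^t    t·PV
  1         3.75         3.7037         3.7037
  2         3.75         3.6580         7.3160
  3         3.75         3.6128        10.8385
  4         3.75         3.5682        14.2729
  5         3.75         3.5242        17.6208
  6         3.75         3.4807        20.8839
  7         3.75         3.4377        24.0638
  8         3.75         3.3952        27.1620
  9         3.75         3.3533        30.1799
  10      103.75        91.6300       916.3002
  Σ                    123.3638     1,072.3416
P = 123.3638; Macaulay duration = 1,072.3416 / 123.3638 = 8.69251 half-year periods = 4.34626 years.
Modified duration = D_Mac / (1 + y) = 4.34626 / 1.0125 = 4.29260 years.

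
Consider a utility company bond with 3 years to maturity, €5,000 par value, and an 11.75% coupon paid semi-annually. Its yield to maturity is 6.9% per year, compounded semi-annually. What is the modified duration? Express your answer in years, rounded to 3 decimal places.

2.551 years

Periodic yield y = 0.0345. First find Macaulay duration:
  t   CF        PV=CF/(1+0.0345)^t    t·PV
  1       293.75       283.9536       283.9536
  2       293.75       274.4839       548.9678
  3       293.75       265.3300       795.9901
  4       293.75       256.4814     1,025.9256
  5       293.75       247.9279     1,239.6395
  6     5,293.75     4,318.9727    25,913.8361
  Σ                  5,647.1495    29,808.3127
P = 5,647.1495; Macaulay duration = 29,808.3127 / 5,647.1495 = 5.27847 half-year periods = 2.63924 years.
Modified duration = D_Mac / (1 + y) = 2.63924 / 1.0345 = 2.55122 years.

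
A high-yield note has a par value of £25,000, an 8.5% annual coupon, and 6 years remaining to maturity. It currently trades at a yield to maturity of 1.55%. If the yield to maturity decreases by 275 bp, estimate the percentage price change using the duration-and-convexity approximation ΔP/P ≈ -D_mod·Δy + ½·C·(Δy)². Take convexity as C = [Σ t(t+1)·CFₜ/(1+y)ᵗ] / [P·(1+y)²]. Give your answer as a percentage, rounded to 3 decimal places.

+15.099%

With y = 0.0155:
  t   CF        PV=CF/(1+0.0155)^t    t·PV        t(t+1)·PV
  1     2,125.00     2,092.5652     2,092.5652       4,185.1305
  2     2,125.00     2,060.6255     4,121.2511      12,363.7533
  3     2,125.00     2,029.1734     6,087.5201      24,350.0803
  4     2,125.00     1,998.2012     7,992.8049      39,964.0247
  5     2,125.00     1,967.7019     9,838.5093      59,031.0557
  6    27,125.00    24,733.7622   148,402.5730   1,038,818.0110
  Σ                 34,882.0294   178,535.2236   1,178,712.0555
P = 34,882.0294; D_Mac = 5.11826 yrs; D_mod = 5.04014 yrs; C = 32.76771.
Duration effect: -5.04014 × (-0.0275) = +0.138604
Convexity effect: 0.5 × 32.76771 × (-0.0275)² = +0.0123903
ΔP/P ≈ +0.138604 + 0.0123903 = +0.150994 = +15.0994%.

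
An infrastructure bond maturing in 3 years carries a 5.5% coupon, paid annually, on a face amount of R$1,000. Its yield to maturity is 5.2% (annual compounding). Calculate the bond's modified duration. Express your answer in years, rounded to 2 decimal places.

2.71 years

Periodic yield y = 0.052. First find Macaulay duration:
  t   CF        PV=CF/(1+0.052)^t    t·PV
  1        55.00        52.2814        52.2814
  2        55.00        49.6971        99.3942
  3     1,055.00       906.1607     2,718.4822
  Σ                  1,008.1392     2,870.1578
P = 1,008.1392; Macaulay duration = 2,870.1578 / 1,008.1392 = 2.84699 years.
Modified duration = D_Mac / (1 + y) = 2.84699 / 1.052 = 2.70626 years.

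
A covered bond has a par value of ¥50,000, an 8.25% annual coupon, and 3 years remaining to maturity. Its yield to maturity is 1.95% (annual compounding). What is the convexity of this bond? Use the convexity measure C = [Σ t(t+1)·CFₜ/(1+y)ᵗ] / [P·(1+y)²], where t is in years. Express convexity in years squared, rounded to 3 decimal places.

10.499

With y = 0.0195:
  t   CF        PV=CF/(1+0.0195)^t    t·PV        t(t+1)·PV
  1     4,125.00     4,046.1010     4,046.1010       8,092.2021
  2     4,125.00     3,968.7112     7,937.4223      23,812.2670
  3    54,125.00    51,078.2747   153,234.8240     612,939.2958
  Σ                 59,093.0868   165,218.3473     644,843.7649
P = 59,093.0868.
Convexity = Σ t(t+1)·PV / [P·(1+y)²] = 644,843.7649 / (59,093.0868 × 1.039380) = 10.49889.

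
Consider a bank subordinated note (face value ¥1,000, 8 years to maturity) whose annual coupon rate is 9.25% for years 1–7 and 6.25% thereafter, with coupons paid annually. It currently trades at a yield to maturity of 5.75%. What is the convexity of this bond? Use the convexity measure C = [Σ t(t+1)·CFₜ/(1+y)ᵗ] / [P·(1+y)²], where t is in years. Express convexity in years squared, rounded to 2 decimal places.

44.98

With y = 0.0575:
  t   CF        PV=CF/(1+0.0575)^t    t·PV        t(t+1)·PV
  1        92.50        87.4704        87.4704         174.9409
  2        92.50        82.7144       165.4287         496.2862
  3        92.50        78.2169       234.6507         938.6028
  4        92.50        73.9640       295.8559       1,479.2795
  5        92.50        69.9423       349.7115       2,098.2687
  6        92.50        66.1393       396.8357       2,777.8498
  7        92.50        62.5431       437.8014       3,502.4112
  8     1,062.50       679.3380     5,434.7043      48,912.3385
  Σ                  1,200.3284     7,402.4586      60,379.9776
P = 1,200.3284.
Convexity = Σ t(t+1)·PV / [P·(1+y)²] = 60,379.9776 / (1,200.3284 × 1.118306) = 44.98131.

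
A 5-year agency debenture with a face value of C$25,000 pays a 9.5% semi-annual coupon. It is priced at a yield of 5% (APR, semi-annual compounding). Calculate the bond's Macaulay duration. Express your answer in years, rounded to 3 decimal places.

Periodic yield y = 0.025. Discount each cash flow and weight by its period:
  t   CF        PV=CF/(1+0.025)^t    t·PV
  1     1,187.50     1,158.5366     1,158.5366
  2     1,187.50     1,130.2796     2,260.5592
  3     1,187.50     1,102.7118     3,308.1354
  4     1,187.50     1,075.8164     4,303.2656
  5     1,187.50     1,049.5770     5,247.8848
  6     1,187.50     1,023.9775     6,143.8652
  7     1,187.50       999.0025     6,993.0173
  8     1,187.50       974.6366     7,797.0924
  9     1,187.50       950.8649     8,557.7844
  10   26,187.50    20,457.6331   204,576.3315
  Σ                 29,923.0360   250,346.4723
Price P = Σ PV = 29,923.0360.
Macaulay duration = Σ(t·PV) / P = 250,346.4723 / 29,923.0360 = 8.36635 half-year periods.
In years: 8.36635 / 2 = 4.18317 years.

4.183 years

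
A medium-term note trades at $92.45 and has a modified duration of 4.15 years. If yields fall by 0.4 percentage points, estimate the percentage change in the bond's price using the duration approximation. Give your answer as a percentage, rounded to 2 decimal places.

+1.66%

Duration approximation: ΔP/P ≈ -D_mod · Δy = -4.15 × (-0.004) = +0.016600.
As a percentage: +1.6600%.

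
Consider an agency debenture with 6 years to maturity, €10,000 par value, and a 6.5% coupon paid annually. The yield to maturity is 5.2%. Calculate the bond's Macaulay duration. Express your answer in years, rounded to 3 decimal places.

Periodic yield y = 0.052. Discount each cash flow and weight by its year:
  t   CF        PV=CF/(1+0.052)^t    t·PV
  1       650.00       617.8707       617.8707
  2       650.00       587.3296     1,174.6592
  3       650.00       558.2981     1,674.8943
  4       650.00       530.7016     2,122.8064
  5       650.00       504.4692     2,522.3460
  6    10,650.00     7,856.9713    47,141.8280
  Σ                 10,655.6405    55,254.4046
Price P = Σ PV = 10,655.6405.
Macaulay duration = Σ(t·PV) / P = 55,254.4046 / 10,655.6405 = 5.18546 years.

5.185 years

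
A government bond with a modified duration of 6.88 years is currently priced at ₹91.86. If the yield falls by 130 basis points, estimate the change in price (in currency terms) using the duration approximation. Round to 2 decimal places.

+₹8.22

Duration approximation: ΔP/P ≈ -D_mod · Δy = -6.88 × (-0.013) = +0.089440.
ΔP ≈ 91.86 × (+0.089440) = +8.2159584.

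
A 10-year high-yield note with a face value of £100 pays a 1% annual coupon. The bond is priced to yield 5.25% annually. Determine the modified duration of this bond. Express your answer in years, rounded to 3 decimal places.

8.973 years

Periodic yield y = 0.0525. First find Macaulay duration:
  t   CF        PV=CF/(1+0.0525)^t    t·PV
  1         1.00         0.9501         0.9501
  2         1.00         0.9027         1.8055
  3         1.00         0.8577         2.5731
  4         1.00         0.8149         3.2597
  5         1.00         0.7743         3.8713
  6         1.00         0.7356         4.4139
  7         1.00         0.6989         4.8926
  8         1.00         0.6641         5.3127
  9         1.00         0.6310         5.6786
  10      101.00        60.5481       605.4807
  Σ                     67.5774       638.2382
P = 67.5774; Macaulay duration = 638.2382 / 67.5774 = 9.44455 years.
Modified duration = D_Mac / (1 + y) = 9.44455 / 1.0525 = 8.97344 years.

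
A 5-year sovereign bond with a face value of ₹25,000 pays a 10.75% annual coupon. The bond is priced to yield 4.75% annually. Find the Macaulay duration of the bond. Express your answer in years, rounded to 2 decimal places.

Periodic yield y = 0.0475. Discount each cash flow and weight by its year:
  t   CF        PV=CF/(1+0.0475)^t    t·PV
  1     2,687.50     2,565.6325     2,565.6325
  2     2,687.50     2,449.2911     4,898.5823
  3     2,687.50     2,338.2254     7,014.6763
  4     2,687.50     2,232.1961     8,928.7844
  5    27,687.50    21,953.9962   109,769.9812
  Σ                 31,539.3414   133,177.6566
Price P = Σ PV = 31,539.3414.
Macaulay duration = Σ(t·PV) / P = 133,177.6566 / 31,539.3414 = 4.22259 years.

4.22 years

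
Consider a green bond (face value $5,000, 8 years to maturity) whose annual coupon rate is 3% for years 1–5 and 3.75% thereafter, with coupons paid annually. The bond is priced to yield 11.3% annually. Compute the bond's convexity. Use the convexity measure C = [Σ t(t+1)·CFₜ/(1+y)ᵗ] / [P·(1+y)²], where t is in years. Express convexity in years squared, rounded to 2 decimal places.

47.94

With y = 0.113:
  t   CF        PV=CF/(1+0.113)^t    t·PV        t(t+1)·PV
  1       150.00       134.7709       134.7709         269.5418
  2       150.00       121.0880       242.1759         726.5277
  3       150.00       108.7942       326.3826       1,305.5305
  4       150.00        97.7486       390.9945       1,954.9723
  5       150.00        87.8244       439.1222       2,634.7335
  6       187.50        98.6348       591.8090       4,142.6627
  7       187.50        88.6207       620.3448       4,962.7586
  8     5,187.50     2,202.9102    17,623.2816     158,609.5348
  Σ                  2,940.3918    20,368.8815     174,606.2618
P = 2,940.3918.
Convexity = Σ t(t+1)·PV / [P·(1+y)²] = 174,606.2618 / (2,940.3918 × 1.238769) = 47.93627.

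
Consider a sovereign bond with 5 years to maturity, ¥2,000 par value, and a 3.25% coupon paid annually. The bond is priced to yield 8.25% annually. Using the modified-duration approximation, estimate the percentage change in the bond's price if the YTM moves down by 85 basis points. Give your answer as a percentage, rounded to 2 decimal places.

+3.65%

Periodic yield y = 0.0825. Modified duration first:
  t   CF        PV=CF/(1+0.0825)^t    t·PV
  1        65.00        60.0462        60.0462
  2        65.00        55.4699       110.9398
  3        65.00        51.2424       153.7273
  4        65.00        47.3371       189.3484
  5     2,065.00     1,389.2504     6,946.2520
  Σ                  1,603.3460     7,460.3137
P = 1,603.3460; D_Mac = 4.65297 yrs; D_mod = 4.65297/(1+0.0825) = 4.29835 yrs.
ΔP/P ≈ -D_mod · Δy = -4.29835 × (-0.0085) = +0.036536 = +3.6536%.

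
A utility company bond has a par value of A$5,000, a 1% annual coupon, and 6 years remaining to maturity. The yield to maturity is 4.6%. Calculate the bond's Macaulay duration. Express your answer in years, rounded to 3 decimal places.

Periodic yield y = 0.046. Discount each cash flow and weight by its year:
  t   CF        PV=CF/(1+0.046)^t    t·PV
  1        50.00        47.8011        47.8011
  2        50.00        45.6990        91.3980
  3        50.00        43.6893       131.0679
  4        50.00        41.7680       167.0718
  5        50.00        39.9311       199.6556
  6     5,050.00     3,855.6826    23,134.0954
  Σ                  4,074.5711    23,771.0898
Price P = Σ PV = 4,074.5711.
Macaulay duration = Σ(t·PV) / P = 23,771.0898 / 4,074.5711 = 5.83401 years.

5.834 years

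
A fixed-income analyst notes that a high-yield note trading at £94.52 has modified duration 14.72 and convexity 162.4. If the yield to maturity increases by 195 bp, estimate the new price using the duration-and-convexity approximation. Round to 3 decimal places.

Duration effect: -D_mod·Δy = -14.72 × (+0.0195) = -0.287040
Convexity effect: ½·C·(Δy)² = 0.5 × 162.4 × (0.0195)² = +0.0308763
ΔP/P ≈ -0.287040 + 0.0308763 = -0.2561637
New price ≈ 94.52 × (1 - 0.2561637) = 70.307407076.

£70.307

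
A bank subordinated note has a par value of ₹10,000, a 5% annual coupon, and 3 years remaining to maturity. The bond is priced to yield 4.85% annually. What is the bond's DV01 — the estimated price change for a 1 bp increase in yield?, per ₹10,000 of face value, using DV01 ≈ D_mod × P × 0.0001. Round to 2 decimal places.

₹2.74

Periodic yield y = 0.0485.
  t   CF        PV=CF/(1+0.0485)^t    t·PV
  1       500.00       476.8717       476.8717
  2       500.00       454.8133       909.6266
  3    10,500.00     9,109.2788    27,327.8364
  Σ                 10,040.9638    28,714.3347
P = 10,040.9638; D_Mac = 2.85972 yrs; D_mod = 2.72744 yrs.
DV01 ≈ 2.72744 × 10,040.9638 × 0.0001 = 2.738611.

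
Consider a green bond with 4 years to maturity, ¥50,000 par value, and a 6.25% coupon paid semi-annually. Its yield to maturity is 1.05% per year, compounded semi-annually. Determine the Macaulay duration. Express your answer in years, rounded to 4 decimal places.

Periodic yield y = 0.00525. Discount each cash flow and weight by its period:
  t   CF        PV=CF/(1+0.00525)^t    t·PV
  1     1,562.50     1,554.3397     1,554.3397
  2     1,562.50     1,546.2221     3,092.4441
  3     1,562.50     1,538.1468     4,614.4403
  4     1,562.50     1,530.1137     6,120.4547
  5     1,562.50     1,522.1225     7,610.6127
  6     1,562.50     1,514.1731     9,085.0388
  7     1,562.50     1,506.2652    10,543.8567
  8    51,562.50    49,447.1553   395,577.2424
  Σ                 60,158.5384   438,198.4295
Price P = Σ PV = 60,158.5384.
Macaulay duration = Σ(t·PV) / P = 438,198.4295 / 60,158.5384 = 7.28406 half-year periods.
In years: 7.28406 / 2 = 3.64203 years.

3.6420 years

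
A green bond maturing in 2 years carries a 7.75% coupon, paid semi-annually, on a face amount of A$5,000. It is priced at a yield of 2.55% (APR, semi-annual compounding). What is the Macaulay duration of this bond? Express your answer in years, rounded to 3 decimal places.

1.897 years

Periodic yield y = 0.01275. Discount each cash flow and weight by its period:
  t   CF        PV=CF/(1+0.01275)^t    t·PV
  1       193.75       191.3108       191.3108
  2       193.75       188.9023       377.8046
  3       193.75       186.5241       559.5723
  4     5,193.75     4,937.1012    19,748.4050
  Σ                  5,503.8384    20,877.0927
Price P = Σ PV = 5,503.8384.
Macaulay duration = Σ(t·PV) / P = 20,877.0927 / 5,503.8384 = 3.79319 half-year periods.
In years: 3.79319 / 2 = 1.89659 years.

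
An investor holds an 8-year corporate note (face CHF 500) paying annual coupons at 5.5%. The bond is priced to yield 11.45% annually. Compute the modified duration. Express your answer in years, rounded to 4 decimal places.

5.7250 years

Periodic yield y = 0.1145. First find Macaulay duration:
  t   CF        PV=CF/(1+0.1145)^t    t·PV
  1        27.50        24.6747        24.6747
  2        27.50        22.1397        44.2795
  3        27.50        19.8652        59.5955
  4        27.50        17.8243        71.2972
  5        27.50        15.9931        79.9654
  6        27.50        14.3500        86.1001
  7        27.50        12.8757        90.1302
  8       527.50       221.6062     1,772.8495
  Σ                    349.3290     2,228.8921
P = 349.3290; Macaulay duration = 2,228.8921 / 349.3290 = 6.38050 years.
Modified duration = D_Mac / (1 + y) = 6.38050 / 1.1145 = 5.72499 years.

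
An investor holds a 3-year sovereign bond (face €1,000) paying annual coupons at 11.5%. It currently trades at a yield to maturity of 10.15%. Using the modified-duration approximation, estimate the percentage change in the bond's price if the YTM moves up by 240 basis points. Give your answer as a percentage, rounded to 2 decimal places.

-5.90%

Periodic yield y = 0.1015. Modified duration first:
  t   CF        PV=CF/(1+0.1015)^t    t·PV
  1       115.00       104.4031       104.4031
  2       115.00        94.7826       189.5653
  3     1,115.00       834.2983     2,502.8949
  Σ                  1,033.4840     2,796.8633
P = 1,033.4840; D_Mac = 2.70625 yrs; D_mod = 2.70625/(1+0.1015) = 2.45687 yrs.
ΔP/P ≈ -D_mod · Δy = -2.45687 × (+0.024) = -0.058965 = -5.8965%.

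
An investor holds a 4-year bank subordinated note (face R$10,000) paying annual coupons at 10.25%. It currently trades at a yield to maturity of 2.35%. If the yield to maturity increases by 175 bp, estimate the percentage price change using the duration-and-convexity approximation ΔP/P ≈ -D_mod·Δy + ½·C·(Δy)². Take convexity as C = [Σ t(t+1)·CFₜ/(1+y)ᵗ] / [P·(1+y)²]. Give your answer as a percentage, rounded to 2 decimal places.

With y = 0.0235:
  t   CF        PV=CF/(1+0.0235)^t    t·PV        t(t+1)·PV
  1     1,025.00     1,001.4656     1,001.4656       2,002.9311
  2     1,025.00       978.4715     1,956.9430       5,870.8289
  3     1,025.00       956.0054     2,868.0161      11,472.0642
  4    11,025.00    10,046.7874    40,187.1494     200,935.7470
  Σ                 12,982.7297    46,013.5740     220,281.5713
P = 12,982.7297; D_Mac = 3.54421 yrs; D_mod = 3.46284 yrs; C = 16.19707.
Duration effect: -3.46284 × (+0.0175) = -0.060600
Convexity effect: 0.5 × 16.19707 × (0.0175)² = +0.0024802
ΔP/P ≈ -0.060600 + 0.0024802 = -0.058119 = -5.8119%.

-5.81%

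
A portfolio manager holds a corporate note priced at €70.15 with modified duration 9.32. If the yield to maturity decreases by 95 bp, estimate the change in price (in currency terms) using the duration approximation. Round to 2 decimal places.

Duration approximation: ΔP/P ≈ -D_mod · Δy = -9.32 × (-0.0095) = +0.088540.
ΔP ≈ 70.15 × (+0.088540) = +6.211081.

+€6.21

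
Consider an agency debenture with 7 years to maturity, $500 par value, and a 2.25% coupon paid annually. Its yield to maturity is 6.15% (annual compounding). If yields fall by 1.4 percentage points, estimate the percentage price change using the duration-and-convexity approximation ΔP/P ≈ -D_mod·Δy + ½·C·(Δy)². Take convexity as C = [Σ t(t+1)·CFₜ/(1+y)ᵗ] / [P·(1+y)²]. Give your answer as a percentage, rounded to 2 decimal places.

+8.99%

With y = 0.0615:
  t   CF        PV=CF/(1+0.0615)^t    t·PV        t(t+1)·PV
  1        11.25        10.5982        10.5982          21.1964
  2        11.25         9.9842        19.9684          59.9051
  3        11.25         9.4057        28.2172         112.8688
  4        11.25         8.8608        35.4432         177.2158
  5        11.25         8.3474        41.7371         250.4228
  6        11.25         7.8638        47.1828         330.2797
  7       511.25       336.6614     2,356.6298      18,853.0387
  Σ                    391.7215     2,539.7767      19,804.9272
P = 391.7215; D_Mac = 6.48363 yrs; D_mod = 6.10799 yrs; C = 44.86997.
Duration effect: -6.10799 × (-0.014) = +0.085512
Convexity effect: 0.5 × 44.86997 × (-0.014)² = +0.0043973
ΔP/P ≈ +0.085512 + 0.0043973 = +0.089909 = +8.9909%.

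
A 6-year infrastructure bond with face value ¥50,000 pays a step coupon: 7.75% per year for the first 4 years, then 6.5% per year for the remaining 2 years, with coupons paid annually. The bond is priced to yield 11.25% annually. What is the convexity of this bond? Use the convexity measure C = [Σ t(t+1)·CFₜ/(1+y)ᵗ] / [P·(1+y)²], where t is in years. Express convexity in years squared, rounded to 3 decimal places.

25.942

With y = 0.1125:
  t   CF        PV=CF/(1+0.1125)^t    t·PV        t(t+1)·PV
  1     3,875.00     3,483.1461     3,483.1461       6,966.2921
  2     3,875.00     3,130.9178     6,261.8356      18,785.5069
  3     3,875.00     2,814.3081     8,442.9244      33,771.6978
  4     3,875.00     2,529.7152    10,118.8608      50,594.3038
  5     3,250.00     1,907.1430     9,535.7151      57,214.2906
  6    53,250.00    28,087.9145   168,527.4869   1,179,692.4083
  Σ                 41,953.1447   206,369.9689   1,347,024.4994
P = 41,953.1447.
Convexity = Σ t(t+1)·PV / [P·(1+y)²] = 1,347,024.4994 / (41,953.1447 × 1.237656) = 25.94245.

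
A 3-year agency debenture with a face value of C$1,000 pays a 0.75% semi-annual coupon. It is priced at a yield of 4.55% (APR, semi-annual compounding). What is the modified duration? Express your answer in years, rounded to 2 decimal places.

Periodic yield y = 0.02275. First find Macaulay duration:
  t   CF        PV=CF/(1+0.02275)^t    t·PV
  1         3.75         3.6666         3.6666
  2         3.75         3.5850         7.1701
  3         3.75         3.5053        10.5158
  4         3.75         3.4273        13.7092
  5         3.75         3.3511        16.7554
  6     1,003.75       877.0182     5,262.1095
  Σ                    894.5535     5,313.9266
P = 894.5535; Macaulay duration = 5,313.9266 / 894.5535 = 5.94031 half-year periods = 2.97016 years.
Modified duration = D_Mac / (1 + y) = 2.97016 / 1.02275 = 2.90409 years.

2.90 years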